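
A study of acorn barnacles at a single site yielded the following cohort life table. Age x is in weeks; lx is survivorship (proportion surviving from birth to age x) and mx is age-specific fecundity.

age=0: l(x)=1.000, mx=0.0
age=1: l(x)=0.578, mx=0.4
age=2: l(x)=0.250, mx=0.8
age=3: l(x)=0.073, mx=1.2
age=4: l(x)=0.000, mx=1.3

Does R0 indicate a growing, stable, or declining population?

R0 = Σ lx·mx = 0 + 0.2312 + 0.2 + 0.0876 + 0 = 0.5188
R0 < 1, so the population is declining.

declining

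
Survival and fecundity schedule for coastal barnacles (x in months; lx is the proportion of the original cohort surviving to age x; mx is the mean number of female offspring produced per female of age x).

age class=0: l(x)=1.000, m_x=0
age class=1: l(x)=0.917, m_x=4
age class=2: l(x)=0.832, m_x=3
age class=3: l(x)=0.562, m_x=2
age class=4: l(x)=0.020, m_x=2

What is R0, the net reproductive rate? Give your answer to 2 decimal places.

7.33

lx·mx by age: 0, 3.668, 2.496, 1.124, 0.04
R0 = Σ lx·mx = 7.328 → 7.33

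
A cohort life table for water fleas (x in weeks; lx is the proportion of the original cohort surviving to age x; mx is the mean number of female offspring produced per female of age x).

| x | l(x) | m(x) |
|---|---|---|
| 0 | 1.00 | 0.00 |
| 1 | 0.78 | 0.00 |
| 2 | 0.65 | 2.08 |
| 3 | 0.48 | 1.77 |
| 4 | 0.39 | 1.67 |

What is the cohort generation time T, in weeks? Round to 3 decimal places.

2.754

lx·mx: 0, 0, 1.352, 0.8496, 0.6513 → R0 = 2.8529
x·lx·mx: 0, 0, 2.704, 2.5488, 2.6052 → Σ = 7.858
T = 7.858 / 2.8529 = 2.75439… → 2.754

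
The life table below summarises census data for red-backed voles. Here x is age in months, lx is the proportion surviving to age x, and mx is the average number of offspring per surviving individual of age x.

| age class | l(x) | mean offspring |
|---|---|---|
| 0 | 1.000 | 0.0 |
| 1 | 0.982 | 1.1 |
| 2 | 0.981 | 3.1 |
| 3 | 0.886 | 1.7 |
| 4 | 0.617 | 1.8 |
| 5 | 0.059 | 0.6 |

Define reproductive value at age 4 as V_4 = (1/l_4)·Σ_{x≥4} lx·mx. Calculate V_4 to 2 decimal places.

1.86

lx·mx for x ≥ 4: 1.1106, 0.0354 → sum = 1.146
V_4 = 1.146 / l_4 = 1.146 / 0.617 = 1.857374… → 1.86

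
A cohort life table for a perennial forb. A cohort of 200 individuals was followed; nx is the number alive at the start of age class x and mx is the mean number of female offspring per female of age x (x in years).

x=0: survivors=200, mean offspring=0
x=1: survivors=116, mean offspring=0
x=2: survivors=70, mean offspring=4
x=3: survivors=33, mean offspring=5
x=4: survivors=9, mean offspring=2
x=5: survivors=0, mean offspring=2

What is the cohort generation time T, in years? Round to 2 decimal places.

2.43

lx = nx/n0 = nx/200: 1, 0.58, 0.35, 0.165, 0.045, 0
lx·mx: 0, 0, 1.4, 0.825, 0.09, 0 → R0 = 2.315
x·lx·mx: 0, 0, 2.8, 2.475, 0.36, 0 → Σ = 5.635
T = 5.635 / 2.315 = 2.434125… → 2.43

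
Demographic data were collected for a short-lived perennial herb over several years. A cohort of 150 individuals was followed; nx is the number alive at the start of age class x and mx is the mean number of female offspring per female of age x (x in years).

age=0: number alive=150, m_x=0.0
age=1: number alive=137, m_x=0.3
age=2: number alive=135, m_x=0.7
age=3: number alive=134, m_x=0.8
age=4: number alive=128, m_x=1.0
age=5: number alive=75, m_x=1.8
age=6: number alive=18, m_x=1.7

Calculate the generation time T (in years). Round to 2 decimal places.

3.58

lx = nx/n0 = nx/150: 1, 0.91333…, 0.9, 0.89333…, 0.85333…, 0.5, 0.12
lx·mx: 0, 0.274…, 0.63, 0.714667…, 0.853333…, 0.9, 0.204 → R0 = 3.576…
x·lx·mx: 0, 0.274…, 1.26, 2.144…, 3.413333…, 4.5, 1.224 → Σ = 12.815333…
T = 12.815333… / 3.576… = 3.583706… → 3.58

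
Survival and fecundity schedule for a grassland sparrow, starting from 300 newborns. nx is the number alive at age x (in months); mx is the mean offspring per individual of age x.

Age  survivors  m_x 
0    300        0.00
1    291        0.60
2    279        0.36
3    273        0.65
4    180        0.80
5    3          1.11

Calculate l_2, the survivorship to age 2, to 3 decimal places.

l_2 = n_2/n_0 = 279/300 = 0.93 → 0.930

0.930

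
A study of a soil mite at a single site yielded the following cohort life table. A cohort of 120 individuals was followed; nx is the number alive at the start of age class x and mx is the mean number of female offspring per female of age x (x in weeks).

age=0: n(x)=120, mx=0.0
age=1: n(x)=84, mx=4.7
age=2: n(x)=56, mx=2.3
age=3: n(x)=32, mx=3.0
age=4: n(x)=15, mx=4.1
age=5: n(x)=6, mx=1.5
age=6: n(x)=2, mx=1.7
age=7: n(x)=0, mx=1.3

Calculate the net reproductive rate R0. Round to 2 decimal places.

lx = nx/n0 = nx/120: 1, 0.7, 0.46667…, 0.26667…, 0.125, 0.05, 0.01667…, 0
lx·mx by age: 0, 3.29, 1.073333…, 0.8…, 0.5125, 0.075, 0.028333…, 0
R0 = Σ lx·mx = 5.779167… → 5.78

5.78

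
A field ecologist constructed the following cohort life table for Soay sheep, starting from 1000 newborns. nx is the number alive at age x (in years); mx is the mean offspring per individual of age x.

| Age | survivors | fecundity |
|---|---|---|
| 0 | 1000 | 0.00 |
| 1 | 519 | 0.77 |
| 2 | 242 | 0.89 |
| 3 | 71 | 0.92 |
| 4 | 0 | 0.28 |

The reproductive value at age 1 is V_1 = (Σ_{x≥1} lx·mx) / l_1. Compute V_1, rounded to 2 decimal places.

lx = nx/n0 = nx/1000: 1, 0.519, 0.242, 0.071, 0
lx·mx for x ≥ 1: 0.39963, 0.21538, 0.06532, 0 → sum = 0.68033
V_1 = 0.68033 / l_1 = 0.68033 / 0.519 = 1.310848… → 1.31

1.31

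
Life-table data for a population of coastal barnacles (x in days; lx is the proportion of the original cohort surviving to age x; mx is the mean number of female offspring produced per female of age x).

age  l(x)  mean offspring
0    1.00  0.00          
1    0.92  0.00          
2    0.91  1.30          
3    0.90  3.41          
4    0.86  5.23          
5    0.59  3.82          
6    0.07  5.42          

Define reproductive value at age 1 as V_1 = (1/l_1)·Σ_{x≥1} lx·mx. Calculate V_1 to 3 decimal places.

12.373

lx·mx for x ≥ 1: 0, 1.183, 3.069, 4.4978, 2.2538, 0.3794 → sum = 11.383
V_1 = 11.383 / l_1 = 11.383 / 0.92 = 12.372826… → 12.373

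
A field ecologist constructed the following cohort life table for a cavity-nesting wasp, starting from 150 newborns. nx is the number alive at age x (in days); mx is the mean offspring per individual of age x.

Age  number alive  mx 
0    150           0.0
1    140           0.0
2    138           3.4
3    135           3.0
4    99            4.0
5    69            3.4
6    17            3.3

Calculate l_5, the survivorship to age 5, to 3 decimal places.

l_5 = n_5/n_0 = 69/150 = 0.46 → 0.460

0.460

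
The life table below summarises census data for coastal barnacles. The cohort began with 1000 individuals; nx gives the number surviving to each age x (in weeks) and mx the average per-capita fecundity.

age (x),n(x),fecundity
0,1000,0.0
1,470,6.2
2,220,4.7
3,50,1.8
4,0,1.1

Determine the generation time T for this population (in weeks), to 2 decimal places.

lx = nx/n0 = nx/1000: 1, 0.47, 0.22, 0.05, 0
lx·mx: 0, 2.914, 1.034, 0.09, 0 → R0 = 4.038
x·lx·mx: 0, 2.914, 2.068, 0.27, 0 → Σ = 5.252
T = 5.252 / 4.038 = 1.300644… → 1.30

1.30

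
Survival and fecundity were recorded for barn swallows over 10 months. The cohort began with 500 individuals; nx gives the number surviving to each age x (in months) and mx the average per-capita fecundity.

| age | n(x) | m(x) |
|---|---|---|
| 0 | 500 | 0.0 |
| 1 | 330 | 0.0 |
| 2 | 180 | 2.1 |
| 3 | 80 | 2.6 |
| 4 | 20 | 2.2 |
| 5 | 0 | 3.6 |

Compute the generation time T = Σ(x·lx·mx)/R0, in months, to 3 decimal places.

2.470

lx = nx/n0 = nx/500: 1, 0.66, 0.36, 0.16, 0.04, 0
lx·mx: 0, 0, 0.756, 0.416, 0.088, 0 → R0 = 1.26
x·lx·mx: 0, 0, 1.512, 1.248, 0.352, 0 → Σ = 3.112
T = 3.112 / 1.26 = 2.469841… → 2.470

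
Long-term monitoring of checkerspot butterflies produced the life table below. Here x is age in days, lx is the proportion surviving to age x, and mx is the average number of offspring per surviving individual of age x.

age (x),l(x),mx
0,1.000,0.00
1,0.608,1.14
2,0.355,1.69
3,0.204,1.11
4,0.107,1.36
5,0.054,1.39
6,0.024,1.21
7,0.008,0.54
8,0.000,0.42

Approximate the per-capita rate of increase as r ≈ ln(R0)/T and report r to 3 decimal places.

0.272

R0 = Σ lx·mx = 0 + 0.69312 + 0.59995 + 0.22644 + 0.14552 + 0.07506 + 0.02904 + 0.00432 + 0 = 1.77345
Σ x·lx·mx = 3.7342; T = 3.7342/1.77345 = 2.10561…
r ≈ ln(R0)/T = ln(1.77345)/2.10561… = 0.27209… → 0.272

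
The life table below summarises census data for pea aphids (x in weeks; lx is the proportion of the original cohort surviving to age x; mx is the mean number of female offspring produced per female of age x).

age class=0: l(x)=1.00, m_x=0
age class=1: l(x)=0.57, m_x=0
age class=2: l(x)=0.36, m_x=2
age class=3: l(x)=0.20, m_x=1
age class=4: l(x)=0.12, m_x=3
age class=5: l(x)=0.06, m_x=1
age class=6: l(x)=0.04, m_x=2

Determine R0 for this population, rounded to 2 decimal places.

1.42

lx·mx by age: 0, 0, 0.72, 0.2, 0.36, 0.06, 0.08
R0 = Σ lx·mx = 1.42 → 1.42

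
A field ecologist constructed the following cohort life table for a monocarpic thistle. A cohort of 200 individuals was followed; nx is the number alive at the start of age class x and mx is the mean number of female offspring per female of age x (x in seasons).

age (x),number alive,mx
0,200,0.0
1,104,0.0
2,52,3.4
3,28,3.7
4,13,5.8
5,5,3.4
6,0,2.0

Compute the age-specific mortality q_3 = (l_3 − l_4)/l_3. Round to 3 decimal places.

lx = nx/n0 = nx/200: 1, 0.52, 0.26, 0.14, 0.065, 0.025, 0
q_3 = (l_3 − l_4) / l_3 = (0.14 − 0.065) / 0.14
     = 0.075 / 0.14 = 0.535714… → 0.536

0.536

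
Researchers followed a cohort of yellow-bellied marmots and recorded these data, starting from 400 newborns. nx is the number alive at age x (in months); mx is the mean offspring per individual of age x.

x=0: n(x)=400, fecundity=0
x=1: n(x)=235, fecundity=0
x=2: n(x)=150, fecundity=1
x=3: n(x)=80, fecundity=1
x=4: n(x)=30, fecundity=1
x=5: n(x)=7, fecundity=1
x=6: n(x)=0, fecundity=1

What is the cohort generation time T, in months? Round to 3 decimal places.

lx = nx/n0 = nx/400: 1, 0.5875, 0.375, 0.2, 0.075, 0.0175, 0
lx·mx: 0, 0, 0.375, 0.2, 0.075, 0.0175, 0 → R0 = 0.6675
x·lx·mx: 0, 0, 0.75, 0.6, 0.3, 0.0875, 0 → Σ = 1.7375
T = 1.7375 / 0.6675 = 2.602996… → 2.603

2.603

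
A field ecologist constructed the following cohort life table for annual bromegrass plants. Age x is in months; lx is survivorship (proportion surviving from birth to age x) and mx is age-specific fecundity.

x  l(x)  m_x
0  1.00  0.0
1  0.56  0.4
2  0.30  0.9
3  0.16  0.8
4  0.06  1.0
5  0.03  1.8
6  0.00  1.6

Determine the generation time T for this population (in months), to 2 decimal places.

lx·mx: 0, 0.224, 0.27, 0.128, 0.06, 0.054, 0 → R0 = 0.736
x·lx·mx: 0, 0.224, 0.54, 0.384, 0.24, 0.27, 0 → Σ = 1.658
T = 1.658 / 0.736 = 2.252717… → 2.25

2.25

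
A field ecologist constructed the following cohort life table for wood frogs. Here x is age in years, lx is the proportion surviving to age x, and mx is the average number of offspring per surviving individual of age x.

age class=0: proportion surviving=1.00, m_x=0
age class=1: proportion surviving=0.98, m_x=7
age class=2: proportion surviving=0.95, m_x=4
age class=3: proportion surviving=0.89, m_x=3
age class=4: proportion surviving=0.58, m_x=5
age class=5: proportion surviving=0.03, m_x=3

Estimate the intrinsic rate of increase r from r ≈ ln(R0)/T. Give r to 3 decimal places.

1.320

R0 = Σ lx·mx = 0 + 6.86 + 3.8 + 2.67 + 2.9 + 0.09 = 16.32
Σ x·lx·mx = 34.52; T = 34.52/16.32 = 2.1152…
r ≈ ln(R0)/T = ln(16.32)/2.1152… = 1.32016… → 1.320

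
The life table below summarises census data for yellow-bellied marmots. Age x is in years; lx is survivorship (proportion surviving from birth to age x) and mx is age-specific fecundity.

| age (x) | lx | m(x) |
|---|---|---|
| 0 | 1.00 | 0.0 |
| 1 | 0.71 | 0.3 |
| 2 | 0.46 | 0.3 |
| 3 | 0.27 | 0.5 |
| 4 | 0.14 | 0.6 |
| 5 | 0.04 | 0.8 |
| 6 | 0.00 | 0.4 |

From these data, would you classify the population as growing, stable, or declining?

declining

R0 = Σ lx·mx = 0 + 0.213 + 0.138 + 0.135 + 0.084 + 0.032 + 0 = 0.602
R0 < 1, so the population is declining.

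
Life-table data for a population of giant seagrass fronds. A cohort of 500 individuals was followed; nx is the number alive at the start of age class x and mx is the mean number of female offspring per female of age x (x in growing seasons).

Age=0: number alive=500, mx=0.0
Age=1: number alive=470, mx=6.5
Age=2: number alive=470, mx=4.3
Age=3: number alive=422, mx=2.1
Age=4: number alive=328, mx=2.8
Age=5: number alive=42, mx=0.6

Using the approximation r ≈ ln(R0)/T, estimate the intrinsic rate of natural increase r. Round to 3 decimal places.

lx = nx/n0 = nx/500: 1, 0.94, 0.94, 0.844, 0.656, 0.084
R0 = Σ lx·mx = 0 + 6.11 + 4.042 + 1.7724 + 1.8368 + 0.0504 = 13.8116
Σ x·lx·mx = 27.1104; T = 27.1104/13.8116 = 1.96287…
r ≈ ln(R0)/T = ln(13.8116)/1.96287… = 1.33759… → 1.338

1.338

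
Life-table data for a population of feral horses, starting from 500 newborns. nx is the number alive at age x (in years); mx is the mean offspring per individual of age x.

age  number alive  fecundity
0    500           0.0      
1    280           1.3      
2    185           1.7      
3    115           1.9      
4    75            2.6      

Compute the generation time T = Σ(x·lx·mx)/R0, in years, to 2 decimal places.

lx = nx/n0 = nx/500: 1, 0.56, 0.37, 0.23, 0.15
lx·mx: 0, 0.728, 0.629, 0.437, 0.39 → R0 = 2.184
x·lx·mx: 0, 0.728, 1.258, 1.311, 1.56 → Σ = 4.857
T = 4.857 / 2.184 = 2.223901… → 2.22

2.22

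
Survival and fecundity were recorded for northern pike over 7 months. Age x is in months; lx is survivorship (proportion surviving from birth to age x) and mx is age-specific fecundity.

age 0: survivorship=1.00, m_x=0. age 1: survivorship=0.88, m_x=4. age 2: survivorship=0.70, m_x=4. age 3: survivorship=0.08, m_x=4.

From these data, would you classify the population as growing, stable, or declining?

growing

R0 = Σ lx·mx = 0 + 3.52 + 2.8 + 0.32 = 6.64
R0 > 1, so the population is growing.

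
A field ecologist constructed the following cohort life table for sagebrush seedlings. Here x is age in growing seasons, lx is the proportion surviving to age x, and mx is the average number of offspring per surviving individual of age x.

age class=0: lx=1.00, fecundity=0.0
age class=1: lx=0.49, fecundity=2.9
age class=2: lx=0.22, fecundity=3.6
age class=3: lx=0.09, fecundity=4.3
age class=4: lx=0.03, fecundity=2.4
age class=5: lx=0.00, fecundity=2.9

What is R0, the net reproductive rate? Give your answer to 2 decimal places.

lx·mx by age: 0, 1.421, 0.792, 0.387, 0.072, 0
R0 = Σ lx·mx = 2.672 → 2.67

2.67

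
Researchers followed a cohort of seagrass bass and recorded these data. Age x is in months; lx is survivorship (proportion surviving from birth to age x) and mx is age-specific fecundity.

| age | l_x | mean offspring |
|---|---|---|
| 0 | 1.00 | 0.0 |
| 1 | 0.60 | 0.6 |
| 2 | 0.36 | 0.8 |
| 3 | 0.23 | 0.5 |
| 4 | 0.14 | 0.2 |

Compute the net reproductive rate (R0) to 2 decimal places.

0.79

lx·mx by age: 0, 0.36, 0.288, 0.115, 0.028
R0 = Σ lx·mx = 0.791 → 0.79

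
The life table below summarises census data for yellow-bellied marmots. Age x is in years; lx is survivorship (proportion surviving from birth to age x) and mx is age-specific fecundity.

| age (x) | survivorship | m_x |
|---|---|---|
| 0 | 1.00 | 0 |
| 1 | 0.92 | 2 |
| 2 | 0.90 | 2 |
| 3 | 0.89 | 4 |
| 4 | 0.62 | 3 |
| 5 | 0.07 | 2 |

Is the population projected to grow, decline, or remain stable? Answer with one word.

growing

R0 = Σ lx·mx = 0 + 1.84 + 1.8 + 3.56 + 1.86 + 0.14 = 9.2
R0 > 1, so the population is growing.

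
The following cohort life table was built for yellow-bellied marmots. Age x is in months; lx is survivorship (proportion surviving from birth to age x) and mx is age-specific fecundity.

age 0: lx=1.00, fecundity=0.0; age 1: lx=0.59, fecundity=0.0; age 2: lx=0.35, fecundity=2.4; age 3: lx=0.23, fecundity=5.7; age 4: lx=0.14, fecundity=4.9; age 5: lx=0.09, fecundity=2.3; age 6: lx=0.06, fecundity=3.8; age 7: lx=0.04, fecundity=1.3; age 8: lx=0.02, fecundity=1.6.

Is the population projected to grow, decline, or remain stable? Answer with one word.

growing

R0 = Σ lx·mx = 0 + 0 + 0.84 + 1.311 + 0.686 + 0.207 + 0.228 + 0.052 + 0.032 = 3.356
R0 > 1, so the population is growing.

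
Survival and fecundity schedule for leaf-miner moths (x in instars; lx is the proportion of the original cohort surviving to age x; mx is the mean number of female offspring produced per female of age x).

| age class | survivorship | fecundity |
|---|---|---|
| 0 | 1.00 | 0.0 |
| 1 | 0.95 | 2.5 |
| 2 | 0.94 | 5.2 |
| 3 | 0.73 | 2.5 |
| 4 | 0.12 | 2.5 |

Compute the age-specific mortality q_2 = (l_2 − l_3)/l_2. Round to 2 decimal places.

q_2 = (l_2 − l_3) / l_2 = (0.94 − 0.73) / 0.94
     = 0.21 / 0.94 = 0.223404… → 0.22

0.22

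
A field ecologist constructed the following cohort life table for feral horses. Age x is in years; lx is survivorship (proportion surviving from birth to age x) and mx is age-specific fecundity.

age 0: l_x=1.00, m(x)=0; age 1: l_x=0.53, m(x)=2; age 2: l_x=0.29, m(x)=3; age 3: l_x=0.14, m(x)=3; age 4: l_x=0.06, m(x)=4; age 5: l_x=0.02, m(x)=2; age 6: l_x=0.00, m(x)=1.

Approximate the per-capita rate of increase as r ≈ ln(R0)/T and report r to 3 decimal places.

0.487

R0 = Σ lx·mx = 0 + 1.06 + 0.87 + 0.42 + 0.24 + 0.04 + 0 = 2.63
Σ x·lx·mx = 5.22; T = 5.22/2.63 = 1.98479…
r ≈ ln(R0)/T = ln(2.63)/1.98479… = 0.4872… → 0.487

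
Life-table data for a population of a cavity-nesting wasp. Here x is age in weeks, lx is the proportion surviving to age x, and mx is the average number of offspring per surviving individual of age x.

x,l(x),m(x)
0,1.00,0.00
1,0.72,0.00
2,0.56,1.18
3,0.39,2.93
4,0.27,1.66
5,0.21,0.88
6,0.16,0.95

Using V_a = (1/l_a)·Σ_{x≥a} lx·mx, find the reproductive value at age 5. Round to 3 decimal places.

1.604

lx·mx for x ≥ 5: 0.1848, 0.152 → sum = 0.3368
V_5 = 0.3368 / l_5 = 0.3368 / 0.21 = 1.60381… → 1.604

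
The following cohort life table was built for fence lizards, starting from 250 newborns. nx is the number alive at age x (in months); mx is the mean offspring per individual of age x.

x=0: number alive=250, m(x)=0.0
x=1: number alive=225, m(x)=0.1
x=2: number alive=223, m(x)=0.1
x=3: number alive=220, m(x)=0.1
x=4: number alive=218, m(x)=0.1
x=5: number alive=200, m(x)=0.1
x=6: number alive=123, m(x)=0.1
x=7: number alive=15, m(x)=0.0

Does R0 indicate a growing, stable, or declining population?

lx = nx/n0 = nx/250: 1, 0.9, 0.892, 0.88, 0.872, 0.8, 0.492, 0.06
R0 = Σ lx·mx = 0 + 0.09 + 0.0892 + 0.088 + 0.0872 + 0.08 + 0.0492 + 0 = 0.4836
R0 < 1, so the population is declining.

declining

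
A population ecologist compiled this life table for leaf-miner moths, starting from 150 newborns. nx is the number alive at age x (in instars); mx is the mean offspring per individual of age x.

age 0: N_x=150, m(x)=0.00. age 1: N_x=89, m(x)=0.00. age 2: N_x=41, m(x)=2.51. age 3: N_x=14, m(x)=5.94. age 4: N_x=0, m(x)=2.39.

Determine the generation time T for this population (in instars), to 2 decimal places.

lx = nx/n0 = nx/150: 1, 0.59333…, 0.27333…, 0.09333…, 0
lx·mx: 0, 0, 0.686067…, 0.5544…, 0 → R0 = 1.240467…
x·lx·mx: 0, 0, 1.372133…, 1.6632…, 0 → Σ = 3.035333…
T = 3.035333… / 1.240467… = 2.446929… → 2.45

2.45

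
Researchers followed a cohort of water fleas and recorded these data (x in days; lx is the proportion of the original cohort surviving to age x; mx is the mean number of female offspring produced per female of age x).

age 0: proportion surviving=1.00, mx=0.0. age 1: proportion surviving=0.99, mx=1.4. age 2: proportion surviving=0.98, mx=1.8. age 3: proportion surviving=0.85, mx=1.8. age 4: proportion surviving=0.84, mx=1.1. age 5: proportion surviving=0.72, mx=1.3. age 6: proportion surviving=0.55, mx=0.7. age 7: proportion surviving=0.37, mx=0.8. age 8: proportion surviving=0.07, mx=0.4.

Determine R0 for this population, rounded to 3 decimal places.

7.249

lx·mx by age: 0, 1.386, 1.764, 1.53, 0.924, 0.936, 0.385, 0.296, 0.028
R0 = Σ lx·mx = 7.249 → 7.249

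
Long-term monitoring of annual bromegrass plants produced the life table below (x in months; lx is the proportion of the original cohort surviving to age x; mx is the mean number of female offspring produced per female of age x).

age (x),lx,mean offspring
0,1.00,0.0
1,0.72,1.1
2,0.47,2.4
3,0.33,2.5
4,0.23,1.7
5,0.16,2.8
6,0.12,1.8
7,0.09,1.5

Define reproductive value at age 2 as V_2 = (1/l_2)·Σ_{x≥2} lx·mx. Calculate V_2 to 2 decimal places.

6.69

lx·mx for x ≥ 2: 1.128, 0.825, 0.391, 0.448, 0.216, 0.135 → sum = 3.143
V_2 = 3.143 / l_2 = 3.143 / 0.47 = 6.687234… → 6.69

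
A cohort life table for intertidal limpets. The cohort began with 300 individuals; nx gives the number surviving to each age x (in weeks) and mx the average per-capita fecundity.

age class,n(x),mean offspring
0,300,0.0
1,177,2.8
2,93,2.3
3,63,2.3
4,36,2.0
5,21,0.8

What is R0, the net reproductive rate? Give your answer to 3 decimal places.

3.144

lx = nx/n0 = nx/300: 1, 0.59, 0.31, 0.21, 0.12, 0.07
lx·mx by age: 0, 1.652, 0.713, 0.483, 0.24, 0.056
R0 = Σ lx·mx = 3.144 → 3.144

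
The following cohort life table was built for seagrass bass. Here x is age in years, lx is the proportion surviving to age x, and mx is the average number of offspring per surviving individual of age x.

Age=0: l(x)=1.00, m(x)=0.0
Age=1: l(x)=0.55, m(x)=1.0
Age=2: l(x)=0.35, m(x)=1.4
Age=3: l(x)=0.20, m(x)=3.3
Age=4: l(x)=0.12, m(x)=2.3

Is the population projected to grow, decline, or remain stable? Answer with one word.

growing

R0 = Σ lx·mx = 0 + 0.55 + 0.49 + 0.66 + 0.276 = 1.976
R0 > 1, so the population is growing.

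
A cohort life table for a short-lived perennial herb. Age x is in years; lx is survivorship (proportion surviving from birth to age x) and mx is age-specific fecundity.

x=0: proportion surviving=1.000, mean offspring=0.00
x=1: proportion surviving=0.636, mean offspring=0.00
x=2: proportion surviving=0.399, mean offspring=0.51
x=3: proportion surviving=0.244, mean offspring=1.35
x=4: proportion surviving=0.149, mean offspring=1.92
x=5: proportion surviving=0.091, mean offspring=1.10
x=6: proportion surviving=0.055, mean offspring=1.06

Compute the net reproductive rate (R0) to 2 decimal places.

lx·mx by age: 0, 0, 0.20349, 0.3294, 0.28608, 0.1001, 0.0583
R0 = Σ lx·mx = 0.97737 → 0.98

0.98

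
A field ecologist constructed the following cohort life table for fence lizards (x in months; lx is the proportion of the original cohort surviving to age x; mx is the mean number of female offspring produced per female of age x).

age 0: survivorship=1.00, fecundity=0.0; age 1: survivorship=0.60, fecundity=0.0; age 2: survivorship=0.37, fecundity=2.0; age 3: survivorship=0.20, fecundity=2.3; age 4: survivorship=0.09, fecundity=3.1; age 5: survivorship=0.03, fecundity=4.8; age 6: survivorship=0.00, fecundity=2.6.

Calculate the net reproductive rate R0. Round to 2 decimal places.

1.62

lx·mx by age: 0, 0, 0.74, 0.46, 0.279, 0.144, 0
R0 = Σ lx·mx = 1.623 → 1.62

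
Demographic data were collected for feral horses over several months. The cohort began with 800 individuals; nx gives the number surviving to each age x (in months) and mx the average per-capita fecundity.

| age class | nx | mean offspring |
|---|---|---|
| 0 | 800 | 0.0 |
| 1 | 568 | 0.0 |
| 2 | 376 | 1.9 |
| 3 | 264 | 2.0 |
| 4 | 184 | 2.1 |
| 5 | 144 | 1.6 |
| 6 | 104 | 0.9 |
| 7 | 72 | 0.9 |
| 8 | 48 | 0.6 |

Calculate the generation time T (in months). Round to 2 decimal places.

3.40

lx = nx/n0 = nx/800: 1, 0.71, 0.47, 0.33, 0.23, 0.18, 0.13, 0.09, 0.06
lx·mx: 0, 0, 0.893, 0.66, 0.483, 0.288, 0.117, 0.081, 0.036 → R0 = 2.558
x·lx·mx: 0, 0, 1.786, 1.98, 1.932, 1.44, 0.702, 0.567, 0.288 → Σ = 8.695
T = 8.695 / 2.558 = 3.39914… → 3.40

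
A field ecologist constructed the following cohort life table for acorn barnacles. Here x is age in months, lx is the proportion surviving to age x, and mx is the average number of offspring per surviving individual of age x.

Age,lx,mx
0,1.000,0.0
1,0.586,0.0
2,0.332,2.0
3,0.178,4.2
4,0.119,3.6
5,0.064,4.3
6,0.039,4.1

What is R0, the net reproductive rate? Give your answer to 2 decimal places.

2.28

lx·mx by age: 0, 0, 0.664, 0.7476, 0.4284, 0.2752, 0.1599
R0 = Σ lx·mx = 2.2751 → 2.28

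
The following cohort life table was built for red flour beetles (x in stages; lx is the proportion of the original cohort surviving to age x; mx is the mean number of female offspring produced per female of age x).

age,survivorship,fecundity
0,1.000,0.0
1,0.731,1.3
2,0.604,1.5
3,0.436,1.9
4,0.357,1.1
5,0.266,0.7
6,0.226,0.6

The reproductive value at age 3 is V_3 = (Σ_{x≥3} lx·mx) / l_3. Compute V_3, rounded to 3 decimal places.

lx·mx for x ≥ 3: 0.8284, 0.3927, 0.1862, 0.1356 → sum = 1.5429
V_3 = 1.5429 / l_3 = 1.5429 / 0.436 = 3.538761… → 3.539

3.539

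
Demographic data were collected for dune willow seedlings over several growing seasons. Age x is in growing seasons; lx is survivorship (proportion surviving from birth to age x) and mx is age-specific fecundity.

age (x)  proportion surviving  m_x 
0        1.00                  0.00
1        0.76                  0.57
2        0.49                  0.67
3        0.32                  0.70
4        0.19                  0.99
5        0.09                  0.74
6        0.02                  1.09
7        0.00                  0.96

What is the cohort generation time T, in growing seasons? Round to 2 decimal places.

2.36

lx·mx: 0, 0.4332, 0.3283, 0.224, 0.1881, 0.0666, 0.0218, 0 → R0 = 1.262
x·lx·mx: 0, 0.4332, 0.6566, 0.672, 0.7524, 0.333, 0.1308, 0 → Σ = 2.978
T = 2.978 / 1.262 = 2.359746… → 2.36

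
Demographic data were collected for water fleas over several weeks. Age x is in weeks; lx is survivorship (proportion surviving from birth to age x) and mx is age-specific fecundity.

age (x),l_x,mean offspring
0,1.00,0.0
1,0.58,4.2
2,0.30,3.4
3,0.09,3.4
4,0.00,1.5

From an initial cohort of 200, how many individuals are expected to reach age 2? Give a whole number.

Expected survivors = N0 · l_2 = 200 × 0.30 = 60 → 60

60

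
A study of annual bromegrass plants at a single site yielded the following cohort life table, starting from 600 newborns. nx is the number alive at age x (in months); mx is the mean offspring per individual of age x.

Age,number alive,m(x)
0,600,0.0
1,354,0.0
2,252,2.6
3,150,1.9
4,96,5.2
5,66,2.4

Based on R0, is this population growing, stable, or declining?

growing

lx = nx/n0 = nx/600: 1, 0.59, 0.42, 0.25, 0.16, 0.11
R0 = Σ lx·mx = 0 + 0 + 1.092 + 0.475 + 0.832 + 0.264 = 2.663
R0 > 1, so the population is growing.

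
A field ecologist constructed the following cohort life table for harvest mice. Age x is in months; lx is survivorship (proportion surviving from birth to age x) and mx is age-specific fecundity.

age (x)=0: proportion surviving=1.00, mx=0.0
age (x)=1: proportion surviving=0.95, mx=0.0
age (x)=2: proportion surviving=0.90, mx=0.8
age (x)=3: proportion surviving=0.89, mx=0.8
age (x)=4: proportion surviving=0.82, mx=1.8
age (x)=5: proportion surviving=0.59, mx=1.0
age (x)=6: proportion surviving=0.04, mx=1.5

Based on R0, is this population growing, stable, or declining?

R0 = Σ lx·mx = 0 + 0 + 0.72 + 0.712 + 1.476 + 0.59 + 0.06 = 3.558
R0 > 1, so the population is growing.

growing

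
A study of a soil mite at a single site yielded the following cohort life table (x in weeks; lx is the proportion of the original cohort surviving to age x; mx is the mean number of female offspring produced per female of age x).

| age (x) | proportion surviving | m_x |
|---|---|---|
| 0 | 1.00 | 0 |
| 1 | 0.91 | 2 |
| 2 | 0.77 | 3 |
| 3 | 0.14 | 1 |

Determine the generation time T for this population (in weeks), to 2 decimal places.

1.61

lx·mx: 0, 1.82, 2.31, 0.14 → R0 = 4.27
x·lx·mx: 0, 1.82, 4.62, 0.42 → Σ = 6.86
T = 6.86 / 4.27 = 1.606557… → 1.61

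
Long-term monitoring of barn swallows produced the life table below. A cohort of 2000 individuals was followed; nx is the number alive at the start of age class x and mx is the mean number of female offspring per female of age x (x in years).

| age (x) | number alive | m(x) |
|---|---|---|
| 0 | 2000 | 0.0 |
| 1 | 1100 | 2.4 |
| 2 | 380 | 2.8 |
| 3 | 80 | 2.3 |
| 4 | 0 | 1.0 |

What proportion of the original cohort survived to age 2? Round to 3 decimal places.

0.190

l_2 = n_2/n_0 = 380/2000 = 0.19 → 0.190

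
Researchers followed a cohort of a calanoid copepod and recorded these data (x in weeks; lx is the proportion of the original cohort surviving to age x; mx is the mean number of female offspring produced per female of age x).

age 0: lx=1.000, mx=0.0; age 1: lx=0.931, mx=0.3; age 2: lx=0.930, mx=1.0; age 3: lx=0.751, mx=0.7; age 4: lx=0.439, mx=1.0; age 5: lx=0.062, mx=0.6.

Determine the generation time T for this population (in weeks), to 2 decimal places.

2.56

lx·mx: 0, 0.2793, 0.93, 0.5257, 0.439, 0.0372 → R0 = 2.2112
x·lx·mx: 0, 0.2793, 1.86, 1.5771, 1.756, 0.186 → Σ = 5.6584
T = 5.6584 / 2.2112 = 2.558973… → 2.56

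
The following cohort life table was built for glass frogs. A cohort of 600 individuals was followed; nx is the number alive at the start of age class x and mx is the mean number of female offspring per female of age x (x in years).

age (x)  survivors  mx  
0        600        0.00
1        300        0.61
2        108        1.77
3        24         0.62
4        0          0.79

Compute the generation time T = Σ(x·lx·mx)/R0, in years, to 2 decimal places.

1.57

lx = nx/n0 = nx/600: 1, 0.5, 0.18, 0.04, 0
lx·mx: 0, 0.305, 0.3186, 0.0248, 0 → R0 = 0.6484
x·lx·mx: 0, 0.305, 0.6372, 0.0744, 0 → Σ = 1.0166
T = 1.0166 / 0.6484 = 1.567859… → 1.57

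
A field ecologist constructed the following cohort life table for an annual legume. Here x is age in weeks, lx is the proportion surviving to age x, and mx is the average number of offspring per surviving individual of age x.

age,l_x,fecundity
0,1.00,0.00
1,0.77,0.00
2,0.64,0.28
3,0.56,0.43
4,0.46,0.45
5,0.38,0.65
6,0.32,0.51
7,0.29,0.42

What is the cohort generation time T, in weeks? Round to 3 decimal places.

lx·mx: 0, 0, 0.1792, 0.2408, 0.207, 0.247, 0.1632, 0.1218 → R0 = 1.159
x·lx·mx: 0, 0, 0.3584, 0.7224, 0.828, 1.235, 0.9792, 0.8526 → Σ = 4.9756
T = 4.9756 / 1.159 = 4.293011… → 4.293

4.293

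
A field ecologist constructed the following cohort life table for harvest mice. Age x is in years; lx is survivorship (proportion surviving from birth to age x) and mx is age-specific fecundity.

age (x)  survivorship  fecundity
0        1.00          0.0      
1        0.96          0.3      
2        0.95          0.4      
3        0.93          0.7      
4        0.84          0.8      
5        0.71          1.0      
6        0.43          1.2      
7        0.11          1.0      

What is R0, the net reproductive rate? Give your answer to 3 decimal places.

3.327

lx·mx by age: 0, 0.288, 0.38, 0.651, 0.672, 0.71, 0.516, 0.11
R0 = Σ lx·mx = 3.327 → 3.327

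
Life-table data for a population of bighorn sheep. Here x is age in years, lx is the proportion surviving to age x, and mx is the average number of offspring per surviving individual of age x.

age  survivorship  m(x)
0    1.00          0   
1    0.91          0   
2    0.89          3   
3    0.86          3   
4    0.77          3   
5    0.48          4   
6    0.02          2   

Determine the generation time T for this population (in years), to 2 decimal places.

lx·mx: 0, 0, 2.67, 2.58, 2.31, 1.92, 0.04 → R0 = 9.52
x·lx·mx: 0, 0, 5.34, 7.74, 9.24, 9.6, 0.24 → Σ = 32.16
T = 32.16 / 9.52 = 3.378151… → 3.38

3.38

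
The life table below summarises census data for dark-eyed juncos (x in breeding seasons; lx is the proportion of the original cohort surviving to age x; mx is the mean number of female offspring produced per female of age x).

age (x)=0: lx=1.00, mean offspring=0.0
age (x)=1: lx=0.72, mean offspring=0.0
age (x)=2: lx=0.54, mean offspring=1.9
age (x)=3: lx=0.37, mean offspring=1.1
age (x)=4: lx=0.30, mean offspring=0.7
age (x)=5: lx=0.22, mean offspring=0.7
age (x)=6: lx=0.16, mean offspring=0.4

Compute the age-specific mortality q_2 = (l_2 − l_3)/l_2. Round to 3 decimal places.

q_2 = (l_2 − l_3) / l_2 = (0.54 − 0.37) / 0.54
     = 0.17 / 0.54 = 0.314815… → 0.315

0.315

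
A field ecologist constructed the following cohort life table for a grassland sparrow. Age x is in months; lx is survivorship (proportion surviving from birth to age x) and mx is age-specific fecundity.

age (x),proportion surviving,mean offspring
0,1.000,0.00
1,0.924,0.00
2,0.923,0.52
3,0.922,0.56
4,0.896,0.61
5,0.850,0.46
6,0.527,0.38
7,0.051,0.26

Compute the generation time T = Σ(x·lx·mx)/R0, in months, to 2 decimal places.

3.70

lx·mx: 0, 0, 0.47996, 0.51632, 0.54656, 0.391, 0.20026, 0.01326 → R0 = 2.14736
x·lx·mx: 0, 0, 0.95992, 1.54896, 2.18624, 1.955, 1.20156, 0.09282 → Σ = 7.9445
T = 7.9445 / 2.14736 = 3.699659… → 3.70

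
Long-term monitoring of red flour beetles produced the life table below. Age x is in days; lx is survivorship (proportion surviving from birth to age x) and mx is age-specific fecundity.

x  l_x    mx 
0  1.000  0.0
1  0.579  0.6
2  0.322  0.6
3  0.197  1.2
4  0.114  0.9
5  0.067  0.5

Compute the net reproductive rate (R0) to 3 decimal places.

lx·mx by age: 0, 0.3474, 0.1932, 0.2364, 0.1026, 0.0335
R0 = Σ lx·mx = 0.9131 → 0.913

0.913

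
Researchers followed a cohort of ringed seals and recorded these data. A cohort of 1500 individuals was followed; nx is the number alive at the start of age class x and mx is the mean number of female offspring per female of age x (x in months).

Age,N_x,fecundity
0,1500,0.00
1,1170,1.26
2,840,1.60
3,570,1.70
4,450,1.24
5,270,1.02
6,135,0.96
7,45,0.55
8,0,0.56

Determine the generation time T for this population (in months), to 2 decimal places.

lx = nx/n0 = nx/1500: 1, 0.78, 0.56, 0.38, 0.3, 0.18, 0.09, 0.03, 0
lx·mx: 0, 0.9828, 0.896, 0.646, 0.372, 0.1836, 0.0864, 0.0165, 0 → R0 = 3.1833
x·lx·mx: 0, 0.9828, 1.792, 1.938, 1.488, 0.918, 0.5184, 0.1155, 0 → Σ = 7.7527
T = 7.7527 / 3.1833 = 2.435429… → 2.44

2.44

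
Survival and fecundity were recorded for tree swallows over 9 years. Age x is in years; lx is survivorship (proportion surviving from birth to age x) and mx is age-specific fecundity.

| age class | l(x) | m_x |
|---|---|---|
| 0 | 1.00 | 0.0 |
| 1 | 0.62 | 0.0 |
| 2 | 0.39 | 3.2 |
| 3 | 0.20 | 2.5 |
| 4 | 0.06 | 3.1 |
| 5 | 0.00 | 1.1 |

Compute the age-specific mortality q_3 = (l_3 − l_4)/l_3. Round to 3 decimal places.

0.700

q_3 = (l_3 − l_4) / l_3 = (0.2 − 0.06) / 0.2
     = 0.14 / 0.2 = 0.7 → 0.700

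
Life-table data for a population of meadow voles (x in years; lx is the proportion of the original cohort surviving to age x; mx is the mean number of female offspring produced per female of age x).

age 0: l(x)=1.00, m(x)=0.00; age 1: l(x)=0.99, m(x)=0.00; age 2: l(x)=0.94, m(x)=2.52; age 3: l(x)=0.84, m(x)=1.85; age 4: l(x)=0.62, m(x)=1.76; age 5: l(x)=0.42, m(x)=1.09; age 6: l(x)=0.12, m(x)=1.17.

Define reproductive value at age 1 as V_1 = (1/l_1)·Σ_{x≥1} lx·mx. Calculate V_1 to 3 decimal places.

5.669

lx·mx for x ≥ 1: 0, 2.3688, 1.554, 1.0912, 0.4578, 0.1404 → sum = 5.6122
V_1 = 5.6122 / l_1 = 5.6122 / 0.99 = 5.668889… → 5.669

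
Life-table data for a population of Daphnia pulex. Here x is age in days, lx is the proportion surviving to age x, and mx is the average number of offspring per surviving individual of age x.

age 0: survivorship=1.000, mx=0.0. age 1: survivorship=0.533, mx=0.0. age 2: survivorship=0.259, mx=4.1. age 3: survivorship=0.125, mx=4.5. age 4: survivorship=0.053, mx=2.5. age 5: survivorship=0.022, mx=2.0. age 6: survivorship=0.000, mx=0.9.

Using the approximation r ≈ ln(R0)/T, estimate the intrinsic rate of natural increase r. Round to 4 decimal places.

0.2323

R0 = Σ lx·mx = 0 + 0 + 1.0619 + 0.5625 + 0.1325 + 0.044 + 0 = 1.8009
Σ x·lx·mx = 4.5613; T = 4.5613/1.8009 = 2.53279…
r ≈ ln(R0)/T = ln(1.8009)/2.53279… = 0.232268… → 0.2323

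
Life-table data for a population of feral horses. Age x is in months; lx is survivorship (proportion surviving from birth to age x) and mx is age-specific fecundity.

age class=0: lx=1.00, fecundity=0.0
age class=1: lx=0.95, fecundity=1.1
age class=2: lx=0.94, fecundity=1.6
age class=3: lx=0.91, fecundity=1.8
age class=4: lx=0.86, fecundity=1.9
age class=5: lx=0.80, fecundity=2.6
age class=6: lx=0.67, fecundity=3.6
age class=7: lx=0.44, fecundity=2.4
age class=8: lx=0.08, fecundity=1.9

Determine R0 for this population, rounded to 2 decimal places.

11.52

lx·mx by age: 0, 1.045, 1.504, 1.638, 1.634, 2.08, 2.412, 1.056, 0.152
R0 = Σ lx·mx = 11.521 → 11.52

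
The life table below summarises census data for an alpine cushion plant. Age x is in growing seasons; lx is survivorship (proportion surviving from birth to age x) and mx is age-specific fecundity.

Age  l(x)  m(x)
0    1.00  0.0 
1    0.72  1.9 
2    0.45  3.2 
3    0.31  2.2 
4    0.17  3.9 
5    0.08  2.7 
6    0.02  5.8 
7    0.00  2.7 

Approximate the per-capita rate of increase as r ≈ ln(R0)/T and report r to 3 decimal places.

R0 = Σ lx·mx = 0 + 1.368 + 1.44 + 0.682 + 0.663 + 0.216 + 0.116 + 0 = 4.485
Σ x·lx·mx = 10.722; T = 10.722/4.485 = 2.39064…
r ≈ ln(R0)/T = ln(4.485)/2.39064… = 0.62776… → 0.628

0.628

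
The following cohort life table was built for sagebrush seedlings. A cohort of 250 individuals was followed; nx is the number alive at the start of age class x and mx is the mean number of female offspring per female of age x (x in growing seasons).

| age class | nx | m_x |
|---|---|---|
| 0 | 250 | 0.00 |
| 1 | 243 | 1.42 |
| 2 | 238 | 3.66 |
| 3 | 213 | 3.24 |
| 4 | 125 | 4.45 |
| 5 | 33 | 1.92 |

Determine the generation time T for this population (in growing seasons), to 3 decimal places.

2.652

lx = nx/n0 = nx/250: 1, 0.972, 0.952, 0.852, 0.5, 0.132
lx·mx: 0, 1.38024, 3.48432, 2.76048, 2.225, 0.25344 → R0 = 10.10348
x·lx·mx: 0, 1.38024, 6.96864, 8.28144, 8.9, 1.2672 → Σ = 26.79752
T = 26.79752 / 10.10348 = 2.652306… → 2.652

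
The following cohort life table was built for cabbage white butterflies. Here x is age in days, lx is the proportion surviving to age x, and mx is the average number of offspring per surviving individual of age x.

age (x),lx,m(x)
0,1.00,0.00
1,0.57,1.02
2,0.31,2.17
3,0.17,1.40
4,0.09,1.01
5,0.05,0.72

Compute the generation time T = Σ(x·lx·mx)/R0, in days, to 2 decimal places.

1.97

lx·mx: 0, 0.5814, 0.6727, 0.238, 0.0909, 0.036 → R0 = 1.619
x·lx·mx: 0, 0.5814, 1.3454, 0.714, 0.3636, 0.18 → Σ = 3.1844
T = 3.1844 / 1.619 = 1.966893… → 1.97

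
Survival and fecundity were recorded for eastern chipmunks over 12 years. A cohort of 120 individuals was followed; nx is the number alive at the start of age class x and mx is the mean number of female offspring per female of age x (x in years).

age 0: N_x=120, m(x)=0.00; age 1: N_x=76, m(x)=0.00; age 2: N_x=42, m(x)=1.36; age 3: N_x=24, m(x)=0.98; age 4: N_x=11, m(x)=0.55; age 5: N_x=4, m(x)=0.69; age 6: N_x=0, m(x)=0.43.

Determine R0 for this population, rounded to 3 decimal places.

0.745

lx = nx/n0 = nx/120: 1, 0.63333…, 0.35, 0.2, 0.09167…, 0.03333…, 0
lx·mx by age: 0, 0, 0.476, 0.196, 0.050417…, 0.023…, 0
R0 = Σ lx·mx = 0.745417… → 0.745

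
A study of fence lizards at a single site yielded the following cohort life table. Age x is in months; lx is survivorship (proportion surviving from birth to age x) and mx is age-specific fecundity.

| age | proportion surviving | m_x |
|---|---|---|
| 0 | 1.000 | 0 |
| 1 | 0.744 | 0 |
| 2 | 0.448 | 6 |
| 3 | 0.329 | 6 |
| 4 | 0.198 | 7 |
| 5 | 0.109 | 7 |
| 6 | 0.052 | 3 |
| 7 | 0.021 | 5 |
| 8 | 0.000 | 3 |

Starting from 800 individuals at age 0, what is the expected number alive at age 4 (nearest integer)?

158

Expected survivors = N0 · l_4 = 800 × 0.198 = 158.4 → 158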